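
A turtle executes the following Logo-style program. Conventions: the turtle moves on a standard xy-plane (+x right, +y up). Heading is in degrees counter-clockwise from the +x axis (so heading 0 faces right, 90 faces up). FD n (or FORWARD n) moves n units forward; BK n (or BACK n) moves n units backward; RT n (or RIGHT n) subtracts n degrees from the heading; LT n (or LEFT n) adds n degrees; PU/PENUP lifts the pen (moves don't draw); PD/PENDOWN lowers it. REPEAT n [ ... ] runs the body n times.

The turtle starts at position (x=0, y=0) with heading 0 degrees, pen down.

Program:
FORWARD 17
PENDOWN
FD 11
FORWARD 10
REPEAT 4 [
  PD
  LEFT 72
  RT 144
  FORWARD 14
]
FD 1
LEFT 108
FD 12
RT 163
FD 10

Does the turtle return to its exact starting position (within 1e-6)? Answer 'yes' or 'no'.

Executing turtle program step by step:
Start: pos=(0,0), heading=0, pen down
FD 17: (0,0) -> (17,0) [heading=0, draw]
PD: pen down
FD 11: (17,0) -> (28,0) [heading=0, draw]
FD 10: (28,0) -> (38,0) [heading=0, draw]
REPEAT 4 [
  -- iteration 1/4 --
  PD: pen down
  LT 72: heading 0 -> 72
  RT 144: heading 72 -> 288
  FD 14: (38,0) -> (42.326,-13.315) [heading=288, draw]
  -- iteration 2/4 --
  PD: pen down
  LT 72: heading 288 -> 0
  RT 144: heading 0 -> 216
  FD 14: (42.326,-13.315) -> (31,-21.544) [heading=216, draw]
  -- iteration 3/4 --
  PD: pen down
  LT 72: heading 216 -> 288
  RT 144: heading 288 -> 144
  FD 14: (31,-21.544) -> (19.674,-13.315) [heading=144, draw]
  -- iteration 4/4 --
  PD: pen down
  LT 72: heading 144 -> 216
  RT 144: heading 216 -> 72
  FD 14: (19.674,-13.315) -> (24,0) [heading=72, draw]
]
FD 1: (24,0) -> (24.309,0.951) [heading=72, draw]
LT 108: heading 72 -> 180
FD 12: (24.309,0.951) -> (12.309,0.951) [heading=180, draw]
RT 163: heading 180 -> 17
FD 10: (12.309,0.951) -> (21.872,3.875) [heading=17, draw]
Final: pos=(21.872,3.875), heading=17, 10 segment(s) drawn

Start position: (0, 0)
Final position: (21.872, 3.875)
Distance = 22.213; >= 1e-6 -> NOT closed

Answer: no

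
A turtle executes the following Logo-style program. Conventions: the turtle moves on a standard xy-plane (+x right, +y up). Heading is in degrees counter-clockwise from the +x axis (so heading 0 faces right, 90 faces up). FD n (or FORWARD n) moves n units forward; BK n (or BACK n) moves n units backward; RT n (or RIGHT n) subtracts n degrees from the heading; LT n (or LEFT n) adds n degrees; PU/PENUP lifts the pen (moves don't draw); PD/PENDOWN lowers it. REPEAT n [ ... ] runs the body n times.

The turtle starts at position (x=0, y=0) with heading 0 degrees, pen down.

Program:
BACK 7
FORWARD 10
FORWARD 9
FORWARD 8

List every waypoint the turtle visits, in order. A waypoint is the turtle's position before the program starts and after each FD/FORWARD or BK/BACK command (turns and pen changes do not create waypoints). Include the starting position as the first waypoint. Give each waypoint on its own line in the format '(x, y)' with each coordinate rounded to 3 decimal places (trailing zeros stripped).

Executing turtle program step by step:
Start: pos=(0,0), heading=0, pen down
BK 7: (0,0) -> (-7,0) [heading=0, draw]
FD 10: (-7,0) -> (3,0) [heading=0, draw]
FD 9: (3,0) -> (12,0) [heading=0, draw]
FD 8: (12,0) -> (20,0) [heading=0, draw]
Final: pos=(20,0), heading=0, 4 segment(s) drawn
Waypoints (5 total):
(0, 0)
(-7, 0)
(3, 0)
(12, 0)
(20, 0)

Answer: (0, 0)
(-7, 0)
(3, 0)
(12, 0)
(20, 0)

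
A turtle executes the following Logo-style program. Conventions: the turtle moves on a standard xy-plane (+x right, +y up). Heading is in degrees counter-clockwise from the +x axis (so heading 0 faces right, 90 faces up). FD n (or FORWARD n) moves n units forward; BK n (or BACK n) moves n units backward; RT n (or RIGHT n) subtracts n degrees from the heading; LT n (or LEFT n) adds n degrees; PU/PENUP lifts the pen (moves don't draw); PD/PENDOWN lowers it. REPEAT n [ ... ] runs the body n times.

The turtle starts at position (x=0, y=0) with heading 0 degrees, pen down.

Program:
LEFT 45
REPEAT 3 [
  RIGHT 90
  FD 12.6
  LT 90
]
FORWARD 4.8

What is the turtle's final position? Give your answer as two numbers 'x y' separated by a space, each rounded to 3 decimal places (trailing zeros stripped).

Executing turtle program step by step:
Start: pos=(0,0), heading=0, pen down
LT 45: heading 0 -> 45
REPEAT 3 [
  -- iteration 1/3 --
  RT 90: heading 45 -> 315
  FD 12.6: (0,0) -> (8.91,-8.91) [heading=315, draw]
  LT 90: heading 315 -> 45
  -- iteration 2/3 --
  RT 90: heading 45 -> 315
  FD 12.6: (8.91,-8.91) -> (17.819,-17.819) [heading=315, draw]
  LT 90: heading 315 -> 45
  -- iteration 3/3 --
  RT 90: heading 45 -> 315
  FD 12.6: (17.819,-17.819) -> (26.729,-26.729) [heading=315, draw]
  LT 90: heading 315 -> 45
]
FD 4.8: (26.729,-26.729) -> (30.123,-23.335) [heading=45, draw]
Final: pos=(30.123,-23.335), heading=45, 4 segment(s) drawn

Answer: 30.123 -23.335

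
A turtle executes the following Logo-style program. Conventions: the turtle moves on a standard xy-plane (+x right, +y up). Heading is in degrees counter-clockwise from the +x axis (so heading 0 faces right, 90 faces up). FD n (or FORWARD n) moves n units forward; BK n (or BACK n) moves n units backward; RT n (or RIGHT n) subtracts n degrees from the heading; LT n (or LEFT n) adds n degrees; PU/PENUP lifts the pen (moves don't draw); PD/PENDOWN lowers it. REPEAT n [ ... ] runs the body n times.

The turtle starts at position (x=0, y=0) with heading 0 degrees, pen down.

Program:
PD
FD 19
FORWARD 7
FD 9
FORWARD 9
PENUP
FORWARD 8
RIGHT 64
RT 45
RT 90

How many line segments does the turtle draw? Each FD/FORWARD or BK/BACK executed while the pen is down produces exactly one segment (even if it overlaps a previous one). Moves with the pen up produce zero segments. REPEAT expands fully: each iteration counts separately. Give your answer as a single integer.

Executing turtle program step by step:
Start: pos=(0,0), heading=0, pen down
PD: pen down
FD 19: (0,0) -> (19,0) [heading=0, draw]
FD 7: (19,0) -> (26,0) [heading=0, draw]
FD 9: (26,0) -> (35,0) [heading=0, draw]
FD 9: (35,0) -> (44,0) [heading=0, draw]
PU: pen up
FD 8: (44,0) -> (52,0) [heading=0, move]
RT 64: heading 0 -> 296
RT 45: heading 296 -> 251
RT 90: heading 251 -> 161
Final: pos=(52,0), heading=161, 4 segment(s) drawn
Segments drawn: 4

Answer: 4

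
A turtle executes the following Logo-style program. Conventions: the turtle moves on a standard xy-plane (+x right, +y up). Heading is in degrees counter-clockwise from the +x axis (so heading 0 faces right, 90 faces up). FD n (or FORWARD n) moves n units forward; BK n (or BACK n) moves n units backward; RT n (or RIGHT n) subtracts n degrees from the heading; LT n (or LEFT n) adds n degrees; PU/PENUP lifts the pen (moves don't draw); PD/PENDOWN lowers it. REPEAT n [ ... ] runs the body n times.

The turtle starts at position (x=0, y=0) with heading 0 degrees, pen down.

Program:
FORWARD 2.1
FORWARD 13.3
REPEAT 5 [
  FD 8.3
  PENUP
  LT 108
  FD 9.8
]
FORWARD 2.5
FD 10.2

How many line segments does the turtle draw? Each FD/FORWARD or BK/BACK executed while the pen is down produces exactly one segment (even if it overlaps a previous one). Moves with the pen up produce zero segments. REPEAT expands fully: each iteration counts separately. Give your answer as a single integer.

Executing turtle program step by step:
Start: pos=(0,0), heading=0, pen down
FD 2.1: (0,0) -> (2.1,0) [heading=0, draw]
FD 13.3: (2.1,0) -> (15.4,0) [heading=0, draw]
REPEAT 5 [
  -- iteration 1/5 --
  FD 8.3: (15.4,0) -> (23.7,0) [heading=0, draw]
  PU: pen up
  LT 108: heading 0 -> 108
  FD 9.8: (23.7,0) -> (20.672,9.32) [heading=108, move]
  -- iteration 2/5 --
  FD 8.3: (20.672,9.32) -> (18.107,17.214) [heading=108, move]
  PU: pen up
  LT 108: heading 108 -> 216
  FD 9.8: (18.107,17.214) -> (10.178,11.454) [heading=216, move]
  -- iteration 3/5 --
  FD 8.3: (10.178,11.454) -> (3.464,6.575) [heading=216, move]
  PU: pen up
  LT 108: heading 216 -> 324
  FD 9.8: (3.464,6.575) -> (11.392,0.815) [heading=324, move]
  -- iteration 4/5 --
  FD 8.3: (11.392,0.815) -> (18.107,-4.064) [heading=324, move]
  PU: pen up
  LT 108: heading 324 -> 72
  FD 9.8: (18.107,-4.064) -> (21.135,5.257) [heading=72, move]
  -- iteration 5/5 --
  FD 8.3: (21.135,5.257) -> (23.7,13.15) [heading=72, move]
  PU: pen up
  LT 108: heading 72 -> 180
  FD 9.8: (23.7,13.15) -> (13.9,13.15) [heading=180, move]
]
FD 2.5: (13.9,13.15) -> (11.4,13.15) [heading=180, move]
FD 10.2: (11.4,13.15) -> (1.2,13.15) [heading=180, move]
Final: pos=(1.2,13.15), heading=180, 3 segment(s) drawn
Segments drawn: 3

Answer: 3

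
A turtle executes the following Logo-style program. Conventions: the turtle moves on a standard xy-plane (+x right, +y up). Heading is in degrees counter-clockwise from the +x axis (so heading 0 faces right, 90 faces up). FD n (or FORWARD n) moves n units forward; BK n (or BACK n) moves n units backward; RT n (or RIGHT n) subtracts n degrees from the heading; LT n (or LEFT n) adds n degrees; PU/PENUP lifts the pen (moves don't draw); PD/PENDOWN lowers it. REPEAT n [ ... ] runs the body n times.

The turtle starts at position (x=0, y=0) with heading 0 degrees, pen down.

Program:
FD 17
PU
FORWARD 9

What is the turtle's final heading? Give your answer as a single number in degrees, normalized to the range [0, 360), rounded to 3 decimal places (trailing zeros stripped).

Answer: 0

Derivation:
Executing turtle program step by step:
Start: pos=(0,0), heading=0, pen down
FD 17: (0,0) -> (17,0) [heading=0, draw]
PU: pen up
FD 9: (17,0) -> (26,0) [heading=0, move]
Final: pos=(26,0), heading=0, 1 segment(s) drawn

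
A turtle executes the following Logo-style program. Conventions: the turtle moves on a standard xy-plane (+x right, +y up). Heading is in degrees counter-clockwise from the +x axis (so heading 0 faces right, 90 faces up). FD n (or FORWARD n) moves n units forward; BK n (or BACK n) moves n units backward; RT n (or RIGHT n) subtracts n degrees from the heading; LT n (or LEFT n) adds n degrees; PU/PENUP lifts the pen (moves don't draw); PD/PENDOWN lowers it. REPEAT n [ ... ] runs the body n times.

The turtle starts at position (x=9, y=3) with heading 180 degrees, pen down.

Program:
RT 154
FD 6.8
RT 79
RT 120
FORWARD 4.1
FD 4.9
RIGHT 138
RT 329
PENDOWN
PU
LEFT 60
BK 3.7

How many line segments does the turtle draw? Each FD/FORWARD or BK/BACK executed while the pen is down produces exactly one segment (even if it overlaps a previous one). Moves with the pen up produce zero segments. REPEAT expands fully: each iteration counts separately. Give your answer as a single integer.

Executing turtle program step by step:
Start: pos=(9,3), heading=180, pen down
RT 154: heading 180 -> 26
FD 6.8: (9,3) -> (15.112,5.981) [heading=26, draw]
RT 79: heading 26 -> 307
RT 120: heading 307 -> 187
FD 4.1: (15.112,5.981) -> (11.042,5.481) [heading=187, draw]
FD 4.9: (11.042,5.481) -> (6.179,4.884) [heading=187, draw]
RT 138: heading 187 -> 49
RT 329: heading 49 -> 80
PD: pen down
PU: pen up
LT 60: heading 80 -> 140
BK 3.7: (6.179,4.884) -> (9.013,2.506) [heading=140, move]
Final: pos=(9.013,2.506), heading=140, 3 segment(s) drawn
Segments drawn: 3

Answer: 3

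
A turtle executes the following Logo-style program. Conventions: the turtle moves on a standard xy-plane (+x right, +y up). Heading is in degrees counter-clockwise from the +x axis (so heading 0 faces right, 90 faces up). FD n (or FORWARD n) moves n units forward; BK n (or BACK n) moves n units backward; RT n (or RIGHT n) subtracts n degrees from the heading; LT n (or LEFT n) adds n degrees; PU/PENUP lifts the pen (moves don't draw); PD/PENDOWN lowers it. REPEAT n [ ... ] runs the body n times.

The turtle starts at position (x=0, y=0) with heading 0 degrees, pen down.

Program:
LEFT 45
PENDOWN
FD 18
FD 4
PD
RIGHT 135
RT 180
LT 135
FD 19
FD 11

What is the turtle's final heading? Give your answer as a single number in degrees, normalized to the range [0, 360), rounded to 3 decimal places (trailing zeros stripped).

Executing turtle program step by step:
Start: pos=(0,0), heading=0, pen down
LT 45: heading 0 -> 45
PD: pen down
FD 18: (0,0) -> (12.728,12.728) [heading=45, draw]
FD 4: (12.728,12.728) -> (15.556,15.556) [heading=45, draw]
PD: pen down
RT 135: heading 45 -> 270
RT 180: heading 270 -> 90
LT 135: heading 90 -> 225
FD 19: (15.556,15.556) -> (2.121,2.121) [heading=225, draw]
FD 11: (2.121,2.121) -> (-5.657,-5.657) [heading=225, draw]
Final: pos=(-5.657,-5.657), heading=225, 4 segment(s) drawn

Answer: 225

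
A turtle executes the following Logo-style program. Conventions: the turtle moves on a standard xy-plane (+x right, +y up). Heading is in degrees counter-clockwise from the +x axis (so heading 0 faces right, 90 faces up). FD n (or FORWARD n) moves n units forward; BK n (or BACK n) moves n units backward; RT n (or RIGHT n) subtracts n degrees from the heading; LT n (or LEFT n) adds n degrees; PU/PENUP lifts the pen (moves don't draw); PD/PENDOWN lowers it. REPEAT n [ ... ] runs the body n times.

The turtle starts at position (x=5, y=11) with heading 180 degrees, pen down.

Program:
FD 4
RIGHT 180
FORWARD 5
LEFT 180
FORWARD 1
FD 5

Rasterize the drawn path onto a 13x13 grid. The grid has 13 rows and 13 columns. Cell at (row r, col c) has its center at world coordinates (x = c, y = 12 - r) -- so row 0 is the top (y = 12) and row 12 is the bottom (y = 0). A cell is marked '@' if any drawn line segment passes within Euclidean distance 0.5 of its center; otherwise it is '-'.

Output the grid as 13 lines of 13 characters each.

Segment 0: (5,11) -> (1,11)
Segment 1: (1,11) -> (6,11)
Segment 2: (6,11) -> (5,11)
Segment 3: (5,11) -> (0,11)

Answer: -------------
@@@@@@@------
-------------
-------------
-------------
-------------
-------------
-------------
-------------
-------------
-------------
-------------
-------------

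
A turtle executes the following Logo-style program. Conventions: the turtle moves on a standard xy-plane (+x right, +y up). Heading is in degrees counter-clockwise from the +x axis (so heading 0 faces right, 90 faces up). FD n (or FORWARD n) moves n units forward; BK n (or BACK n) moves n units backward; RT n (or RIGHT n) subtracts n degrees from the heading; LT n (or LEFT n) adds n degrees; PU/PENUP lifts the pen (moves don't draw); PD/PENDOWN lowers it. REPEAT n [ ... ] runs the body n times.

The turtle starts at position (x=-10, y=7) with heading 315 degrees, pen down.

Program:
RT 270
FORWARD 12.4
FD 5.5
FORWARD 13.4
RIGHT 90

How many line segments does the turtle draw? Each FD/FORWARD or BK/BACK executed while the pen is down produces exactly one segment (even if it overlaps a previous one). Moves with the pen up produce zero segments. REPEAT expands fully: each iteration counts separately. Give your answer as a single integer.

Executing turtle program step by step:
Start: pos=(-10,7), heading=315, pen down
RT 270: heading 315 -> 45
FD 12.4: (-10,7) -> (-1.232,15.768) [heading=45, draw]
FD 5.5: (-1.232,15.768) -> (2.657,19.657) [heading=45, draw]
FD 13.4: (2.657,19.657) -> (12.132,29.132) [heading=45, draw]
RT 90: heading 45 -> 315
Final: pos=(12.132,29.132), heading=315, 3 segment(s) drawn
Segments drawn: 3

Answer: 3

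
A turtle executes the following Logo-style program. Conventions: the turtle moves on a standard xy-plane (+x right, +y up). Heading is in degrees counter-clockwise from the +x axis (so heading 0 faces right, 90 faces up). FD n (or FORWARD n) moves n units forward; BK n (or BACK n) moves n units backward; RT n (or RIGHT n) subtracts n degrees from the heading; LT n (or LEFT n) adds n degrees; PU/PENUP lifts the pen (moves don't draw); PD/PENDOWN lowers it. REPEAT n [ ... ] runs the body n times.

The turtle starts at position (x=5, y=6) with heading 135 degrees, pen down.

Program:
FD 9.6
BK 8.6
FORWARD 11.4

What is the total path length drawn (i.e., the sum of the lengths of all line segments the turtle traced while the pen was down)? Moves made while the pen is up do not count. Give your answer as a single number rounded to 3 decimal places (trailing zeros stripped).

Answer: 29.6

Derivation:
Executing turtle program step by step:
Start: pos=(5,6), heading=135, pen down
FD 9.6: (5,6) -> (-1.788,12.788) [heading=135, draw]
BK 8.6: (-1.788,12.788) -> (4.293,6.707) [heading=135, draw]
FD 11.4: (4.293,6.707) -> (-3.768,14.768) [heading=135, draw]
Final: pos=(-3.768,14.768), heading=135, 3 segment(s) drawn

Segment lengths:
  seg 1: (5,6) -> (-1.788,12.788), length = 9.6
  seg 2: (-1.788,12.788) -> (4.293,6.707), length = 8.6
  seg 3: (4.293,6.707) -> (-3.768,14.768), length = 11.4
Total = 29.6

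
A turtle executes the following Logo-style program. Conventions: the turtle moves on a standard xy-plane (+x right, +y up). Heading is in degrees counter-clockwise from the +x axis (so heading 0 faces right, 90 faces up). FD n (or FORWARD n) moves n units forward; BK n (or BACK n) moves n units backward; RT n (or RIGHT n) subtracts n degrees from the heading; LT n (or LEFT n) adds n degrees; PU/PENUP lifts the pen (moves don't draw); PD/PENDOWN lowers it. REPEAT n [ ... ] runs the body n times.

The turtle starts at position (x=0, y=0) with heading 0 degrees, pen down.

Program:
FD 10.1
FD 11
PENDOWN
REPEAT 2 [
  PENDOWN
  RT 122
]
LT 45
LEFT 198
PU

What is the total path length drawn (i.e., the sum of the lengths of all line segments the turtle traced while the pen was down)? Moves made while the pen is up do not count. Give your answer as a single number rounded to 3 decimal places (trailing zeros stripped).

Answer: 21.1

Derivation:
Executing turtle program step by step:
Start: pos=(0,0), heading=0, pen down
FD 10.1: (0,0) -> (10.1,0) [heading=0, draw]
FD 11: (10.1,0) -> (21.1,0) [heading=0, draw]
PD: pen down
REPEAT 2 [
  -- iteration 1/2 --
  PD: pen down
  RT 122: heading 0 -> 238
  -- iteration 2/2 --
  PD: pen down
  RT 122: heading 238 -> 116
]
LT 45: heading 116 -> 161
LT 198: heading 161 -> 359
PU: pen up
Final: pos=(21.1,0), heading=359, 2 segment(s) drawn

Segment lengths:
  seg 1: (0,0) -> (10.1,0), length = 10.1
  seg 2: (10.1,0) -> (21.1,0), length = 11
Total = 21.1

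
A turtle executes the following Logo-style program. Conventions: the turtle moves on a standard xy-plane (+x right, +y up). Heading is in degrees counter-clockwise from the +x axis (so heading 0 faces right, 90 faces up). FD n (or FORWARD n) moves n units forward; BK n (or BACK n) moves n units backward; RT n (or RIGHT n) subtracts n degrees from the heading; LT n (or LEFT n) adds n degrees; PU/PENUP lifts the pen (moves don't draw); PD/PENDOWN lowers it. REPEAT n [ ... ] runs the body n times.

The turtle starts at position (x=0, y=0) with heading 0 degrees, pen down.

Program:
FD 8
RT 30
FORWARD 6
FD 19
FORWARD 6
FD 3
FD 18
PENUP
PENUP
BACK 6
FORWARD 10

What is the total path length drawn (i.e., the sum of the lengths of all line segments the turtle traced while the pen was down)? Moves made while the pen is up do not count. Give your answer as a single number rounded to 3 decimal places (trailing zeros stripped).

Executing turtle program step by step:
Start: pos=(0,0), heading=0, pen down
FD 8: (0,0) -> (8,0) [heading=0, draw]
RT 30: heading 0 -> 330
FD 6: (8,0) -> (13.196,-3) [heading=330, draw]
FD 19: (13.196,-3) -> (29.651,-12.5) [heading=330, draw]
FD 6: (29.651,-12.5) -> (34.847,-15.5) [heading=330, draw]
FD 3: (34.847,-15.5) -> (37.445,-17) [heading=330, draw]
FD 18: (37.445,-17) -> (53.033,-26) [heading=330, draw]
PU: pen up
PU: pen up
BK 6: (53.033,-26) -> (47.837,-23) [heading=330, move]
FD 10: (47.837,-23) -> (56.497,-28) [heading=330, move]
Final: pos=(56.497,-28), heading=330, 6 segment(s) drawn

Segment lengths:
  seg 1: (0,0) -> (8,0), length = 8
  seg 2: (8,0) -> (13.196,-3), length = 6
  seg 3: (13.196,-3) -> (29.651,-12.5), length = 19
  seg 4: (29.651,-12.5) -> (34.847,-15.5), length = 6
  seg 5: (34.847,-15.5) -> (37.445,-17), length = 3
  seg 6: (37.445,-17) -> (53.033,-26), length = 18
Total = 60

Answer: 60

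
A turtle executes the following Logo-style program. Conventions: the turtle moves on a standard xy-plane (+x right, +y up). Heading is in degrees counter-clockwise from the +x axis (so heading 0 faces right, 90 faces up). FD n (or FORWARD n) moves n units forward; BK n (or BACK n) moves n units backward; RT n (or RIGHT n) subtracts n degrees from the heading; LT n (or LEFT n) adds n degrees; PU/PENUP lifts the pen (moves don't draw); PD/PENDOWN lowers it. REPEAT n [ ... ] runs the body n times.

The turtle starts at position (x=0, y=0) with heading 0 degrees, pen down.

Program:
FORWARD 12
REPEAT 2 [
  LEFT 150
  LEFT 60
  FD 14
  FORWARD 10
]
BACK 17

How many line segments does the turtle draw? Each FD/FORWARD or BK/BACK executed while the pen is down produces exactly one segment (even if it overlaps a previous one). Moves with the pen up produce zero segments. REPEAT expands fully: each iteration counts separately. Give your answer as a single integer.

Answer: 6

Derivation:
Executing turtle program step by step:
Start: pos=(0,0), heading=0, pen down
FD 12: (0,0) -> (12,0) [heading=0, draw]
REPEAT 2 [
  -- iteration 1/2 --
  LT 150: heading 0 -> 150
  LT 60: heading 150 -> 210
  FD 14: (12,0) -> (-0.124,-7) [heading=210, draw]
  FD 10: (-0.124,-7) -> (-8.785,-12) [heading=210, draw]
  -- iteration 2/2 --
  LT 150: heading 210 -> 0
  LT 60: heading 0 -> 60
  FD 14: (-8.785,-12) -> (-1.785,0.124) [heading=60, draw]
  FD 10: (-1.785,0.124) -> (3.215,8.785) [heading=60, draw]
]
BK 17: (3.215,8.785) -> (-5.285,-5.938) [heading=60, draw]
Final: pos=(-5.285,-5.938), heading=60, 6 segment(s) drawn
Segments drawn: 6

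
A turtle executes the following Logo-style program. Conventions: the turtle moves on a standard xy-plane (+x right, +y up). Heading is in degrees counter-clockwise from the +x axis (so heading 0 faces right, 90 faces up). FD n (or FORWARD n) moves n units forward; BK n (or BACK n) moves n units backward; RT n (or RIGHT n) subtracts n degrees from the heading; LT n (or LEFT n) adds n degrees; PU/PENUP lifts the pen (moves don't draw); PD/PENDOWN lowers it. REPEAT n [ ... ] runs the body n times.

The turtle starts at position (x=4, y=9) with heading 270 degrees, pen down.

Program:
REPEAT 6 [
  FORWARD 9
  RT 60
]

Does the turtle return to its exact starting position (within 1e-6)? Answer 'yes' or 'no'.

Answer: yes

Derivation:
Executing turtle program step by step:
Start: pos=(4,9), heading=270, pen down
REPEAT 6 [
  -- iteration 1/6 --
  FD 9: (4,9) -> (4,0) [heading=270, draw]
  RT 60: heading 270 -> 210
  -- iteration 2/6 --
  FD 9: (4,0) -> (-3.794,-4.5) [heading=210, draw]
  RT 60: heading 210 -> 150
  -- iteration 3/6 --
  FD 9: (-3.794,-4.5) -> (-11.588,0) [heading=150, draw]
  RT 60: heading 150 -> 90
  -- iteration 4/6 --
  FD 9: (-11.588,0) -> (-11.588,9) [heading=90, draw]
  RT 60: heading 90 -> 30
  -- iteration 5/6 --
  FD 9: (-11.588,9) -> (-3.794,13.5) [heading=30, draw]
  RT 60: heading 30 -> 330
  -- iteration 6/6 --
  FD 9: (-3.794,13.5) -> (4,9) [heading=330, draw]
  RT 60: heading 330 -> 270
]
Final: pos=(4,9), heading=270, 6 segment(s) drawn

Start position: (4, 9)
Final position: (4, 9)
Distance = 0; < 1e-6 -> CLOSED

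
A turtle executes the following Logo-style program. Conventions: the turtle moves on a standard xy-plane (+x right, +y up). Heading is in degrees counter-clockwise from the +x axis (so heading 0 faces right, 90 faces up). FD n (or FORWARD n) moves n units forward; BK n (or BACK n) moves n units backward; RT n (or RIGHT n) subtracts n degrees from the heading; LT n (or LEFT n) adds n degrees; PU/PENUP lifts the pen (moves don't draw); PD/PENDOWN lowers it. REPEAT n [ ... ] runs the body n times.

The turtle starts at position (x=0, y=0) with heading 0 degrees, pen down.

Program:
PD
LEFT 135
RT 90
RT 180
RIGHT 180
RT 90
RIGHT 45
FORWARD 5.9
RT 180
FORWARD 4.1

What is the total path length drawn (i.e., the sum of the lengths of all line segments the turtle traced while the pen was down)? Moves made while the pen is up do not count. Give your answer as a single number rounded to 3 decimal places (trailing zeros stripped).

Answer: 10

Derivation:
Executing turtle program step by step:
Start: pos=(0,0), heading=0, pen down
PD: pen down
LT 135: heading 0 -> 135
RT 90: heading 135 -> 45
RT 180: heading 45 -> 225
RT 180: heading 225 -> 45
RT 90: heading 45 -> 315
RT 45: heading 315 -> 270
FD 5.9: (0,0) -> (0,-5.9) [heading=270, draw]
RT 180: heading 270 -> 90
FD 4.1: (0,-5.9) -> (0,-1.8) [heading=90, draw]
Final: pos=(0,-1.8), heading=90, 2 segment(s) drawn

Segment lengths:
  seg 1: (0,0) -> (0,-5.9), length = 5.9
  seg 2: (0,-5.9) -> (0,-1.8), length = 4.1
Total = 10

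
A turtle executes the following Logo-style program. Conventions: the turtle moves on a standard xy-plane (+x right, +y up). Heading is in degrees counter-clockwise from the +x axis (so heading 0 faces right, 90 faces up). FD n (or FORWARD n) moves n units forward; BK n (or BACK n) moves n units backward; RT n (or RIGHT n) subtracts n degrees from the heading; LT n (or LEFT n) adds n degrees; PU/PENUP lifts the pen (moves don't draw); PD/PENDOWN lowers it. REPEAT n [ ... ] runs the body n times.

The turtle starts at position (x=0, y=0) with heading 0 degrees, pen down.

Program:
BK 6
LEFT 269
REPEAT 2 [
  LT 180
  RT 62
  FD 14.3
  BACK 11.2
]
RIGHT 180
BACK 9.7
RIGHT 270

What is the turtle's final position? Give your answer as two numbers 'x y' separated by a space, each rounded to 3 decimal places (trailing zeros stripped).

Answer: -13.723 8.749

Derivation:
Executing turtle program step by step:
Start: pos=(0,0), heading=0, pen down
BK 6: (0,0) -> (-6,0) [heading=0, draw]
LT 269: heading 0 -> 269
REPEAT 2 [
  -- iteration 1/2 --
  LT 180: heading 269 -> 89
  RT 62: heading 89 -> 27
  FD 14.3: (-6,0) -> (6.741,6.492) [heading=27, draw]
  BK 11.2: (6.741,6.492) -> (-3.238,1.407) [heading=27, draw]
  -- iteration 2/2 --
  LT 180: heading 27 -> 207
  RT 62: heading 207 -> 145
  FD 14.3: (-3.238,1.407) -> (-14.952,9.61) [heading=145, draw]
  BK 11.2: (-14.952,9.61) -> (-5.777,3.185) [heading=145, draw]
]
RT 180: heading 145 -> 325
BK 9.7: (-5.777,3.185) -> (-13.723,8.749) [heading=325, draw]
RT 270: heading 325 -> 55
Final: pos=(-13.723,8.749), heading=55, 6 segment(s) drawn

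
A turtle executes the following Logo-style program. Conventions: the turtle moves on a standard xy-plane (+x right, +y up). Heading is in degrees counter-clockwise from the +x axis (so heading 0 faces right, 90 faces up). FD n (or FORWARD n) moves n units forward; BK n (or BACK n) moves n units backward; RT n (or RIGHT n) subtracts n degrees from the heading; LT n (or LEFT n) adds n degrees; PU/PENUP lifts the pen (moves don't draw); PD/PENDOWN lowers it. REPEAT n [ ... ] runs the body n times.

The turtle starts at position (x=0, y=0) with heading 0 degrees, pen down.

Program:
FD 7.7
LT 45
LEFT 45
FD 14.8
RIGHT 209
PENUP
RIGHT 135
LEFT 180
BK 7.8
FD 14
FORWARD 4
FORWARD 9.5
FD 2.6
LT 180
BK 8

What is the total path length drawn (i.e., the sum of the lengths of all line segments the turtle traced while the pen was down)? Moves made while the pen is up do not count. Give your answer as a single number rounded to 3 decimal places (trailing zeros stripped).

Answer: 22.5

Derivation:
Executing turtle program step by step:
Start: pos=(0,0), heading=0, pen down
FD 7.7: (0,0) -> (7.7,0) [heading=0, draw]
LT 45: heading 0 -> 45
LT 45: heading 45 -> 90
FD 14.8: (7.7,0) -> (7.7,14.8) [heading=90, draw]
RT 209: heading 90 -> 241
PU: pen up
RT 135: heading 241 -> 106
LT 180: heading 106 -> 286
BK 7.8: (7.7,14.8) -> (5.55,22.298) [heading=286, move]
FD 14: (5.55,22.298) -> (9.409,8.84) [heading=286, move]
FD 4: (9.409,8.84) -> (10.512,4.995) [heading=286, move]
FD 9.5: (10.512,4.995) -> (13.13,-4.137) [heading=286, move]
FD 2.6: (13.13,-4.137) -> (13.847,-6.636) [heading=286, move]
LT 180: heading 286 -> 106
BK 8: (13.847,-6.636) -> (16.052,-14.326) [heading=106, move]
Final: pos=(16.052,-14.326), heading=106, 2 segment(s) drawn

Segment lengths:
  seg 1: (0,0) -> (7.7,0), length = 7.7
  seg 2: (7.7,0) -> (7.7,14.8), length = 14.8
Total = 22.5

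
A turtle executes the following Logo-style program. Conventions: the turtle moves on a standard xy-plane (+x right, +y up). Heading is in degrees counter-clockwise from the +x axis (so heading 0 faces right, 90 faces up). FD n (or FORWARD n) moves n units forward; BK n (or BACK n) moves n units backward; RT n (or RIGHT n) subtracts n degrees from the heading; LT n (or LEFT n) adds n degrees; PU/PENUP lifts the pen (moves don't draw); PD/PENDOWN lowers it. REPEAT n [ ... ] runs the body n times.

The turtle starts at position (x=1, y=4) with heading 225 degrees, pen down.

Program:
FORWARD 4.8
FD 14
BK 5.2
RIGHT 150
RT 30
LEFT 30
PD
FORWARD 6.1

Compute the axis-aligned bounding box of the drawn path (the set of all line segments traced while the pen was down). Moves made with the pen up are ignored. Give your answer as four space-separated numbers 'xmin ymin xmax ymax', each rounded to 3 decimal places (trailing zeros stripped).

Executing turtle program step by step:
Start: pos=(1,4), heading=225, pen down
FD 4.8: (1,4) -> (-2.394,0.606) [heading=225, draw]
FD 14: (-2.394,0.606) -> (-12.294,-9.294) [heading=225, draw]
BK 5.2: (-12.294,-9.294) -> (-8.617,-5.617) [heading=225, draw]
RT 150: heading 225 -> 75
RT 30: heading 75 -> 45
LT 30: heading 45 -> 75
PD: pen down
FD 6.1: (-8.617,-5.617) -> (-7.038,0.275) [heading=75, draw]
Final: pos=(-7.038,0.275), heading=75, 4 segment(s) drawn

Segment endpoints: x in {-12.294, -8.617, -7.038, -2.394, 1}, y in {-9.294, -5.617, 0.275, 0.606, 4}
xmin=-12.294, ymin=-9.294, xmax=1, ymax=4

Answer: -12.294 -9.294 1 4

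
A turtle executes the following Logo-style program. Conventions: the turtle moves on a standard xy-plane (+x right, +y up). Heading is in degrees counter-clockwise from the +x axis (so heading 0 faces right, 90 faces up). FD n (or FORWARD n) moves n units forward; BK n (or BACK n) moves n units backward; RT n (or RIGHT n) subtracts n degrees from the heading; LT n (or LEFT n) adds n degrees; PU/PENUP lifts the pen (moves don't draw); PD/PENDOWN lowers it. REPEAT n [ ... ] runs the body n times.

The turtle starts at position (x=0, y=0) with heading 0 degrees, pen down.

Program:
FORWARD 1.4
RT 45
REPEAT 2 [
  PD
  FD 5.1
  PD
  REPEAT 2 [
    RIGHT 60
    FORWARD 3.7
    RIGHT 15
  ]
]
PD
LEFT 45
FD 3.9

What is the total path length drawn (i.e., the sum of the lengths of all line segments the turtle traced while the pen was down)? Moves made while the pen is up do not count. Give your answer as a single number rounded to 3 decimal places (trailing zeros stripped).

Executing turtle program step by step:
Start: pos=(0,0), heading=0, pen down
FD 1.4: (0,0) -> (1.4,0) [heading=0, draw]
RT 45: heading 0 -> 315
REPEAT 2 [
  -- iteration 1/2 --
  PD: pen down
  FD 5.1: (1.4,0) -> (5.006,-3.606) [heading=315, draw]
  PD: pen down
  REPEAT 2 [
    -- iteration 1/2 --
    RT 60: heading 315 -> 255
    FD 3.7: (5.006,-3.606) -> (4.049,-7.18) [heading=255, draw]
    RT 15: heading 255 -> 240
    -- iteration 2/2 --
    RT 60: heading 240 -> 180
    FD 3.7: (4.049,-7.18) -> (0.349,-7.18) [heading=180, draw]
    RT 15: heading 180 -> 165
  ]
  -- iteration 2/2 --
  PD: pen down
  FD 5.1: (0.349,-7.18) -> (-4.578,-5.86) [heading=165, draw]
  PD: pen down
  REPEAT 2 [
    -- iteration 1/2 --
    RT 60: heading 165 -> 105
    FD 3.7: (-4.578,-5.86) -> (-5.535,-2.286) [heading=105, draw]
    RT 15: heading 105 -> 90
    -- iteration 2/2 --
    RT 60: heading 90 -> 30
    FD 3.7: (-5.535,-2.286) -> (-2.331,-0.436) [heading=30, draw]
    RT 15: heading 30 -> 15
  ]
]
PD: pen down
LT 45: heading 15 -> 60
FD 3.9: (-2.331,-0.436) -> (-0.381,2.941) [heading=60, draw]
Final: pos=(-0.381,2.941), heading=60, 8 segment(s) drawn

Segment lengths:
  seg 1: (0,0) -> (1.4,0), length = 1.4
  seg 2: (1.4,0) -> (5.006,-3.606), length = 5.1
  seg 3: (5.006,-3.606) -> (4.049,-7.18), length = 3.7
  seg 4: (4.049,-7.18) -> (0.349,-7.18), length = 3.7
  seg 5: (0.349,-7.18) -> (-4.578,-5.86), length = 5.1
  seg 6: (-4.578,-5.86) -> (-5.535,-2.286), length = 3.7
  seg 7: (-5.535,-2.286) -> (-2.331,-0.436), length = 3.7
  seg 8: (-2.331,-0.436) -> (-0.381,2.941), length = 3.9
Total = 30.3

Answer: 30.3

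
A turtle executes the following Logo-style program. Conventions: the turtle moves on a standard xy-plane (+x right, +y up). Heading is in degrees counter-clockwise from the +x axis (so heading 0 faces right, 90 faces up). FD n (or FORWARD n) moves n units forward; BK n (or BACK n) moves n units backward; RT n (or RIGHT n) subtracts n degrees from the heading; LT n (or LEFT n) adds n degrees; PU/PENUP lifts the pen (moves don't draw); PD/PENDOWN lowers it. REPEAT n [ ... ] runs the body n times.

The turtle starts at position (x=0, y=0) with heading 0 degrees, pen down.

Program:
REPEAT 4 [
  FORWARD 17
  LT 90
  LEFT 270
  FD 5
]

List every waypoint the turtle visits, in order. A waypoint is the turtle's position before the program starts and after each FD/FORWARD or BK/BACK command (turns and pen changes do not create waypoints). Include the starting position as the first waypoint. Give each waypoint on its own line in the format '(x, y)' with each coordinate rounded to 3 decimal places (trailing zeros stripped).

Answer: (0, 0)
(17, 0)
(22, 0)
(39, 0)
(44, 0)
(61, 0)
(66, 0)
(83, 0)
(88, 0)

Derivation:
Executing turtle program step by step:
Start: pos=(0,0), heading=0, pen down
REPEAT 4 [
  -- iteration 1/4 --
  FD 17: (0,0) -> (17,0) [heading=0, draw]
  LT 90: heading 0 -> 90
  LT 270: heading 90 -> 0
  FD 5: (17,0) -> (22,0) [heading=0, draw]
  -- iteration 2/4 --
  FD 17: (22,0) -> (39,0) [heading=0, draw]
  LT 90: heading 0 -> 90
  LT 270: heading 90 -> 0
  FD 5: (39,0) -> (44,0) [heading=0, draw]
  -- iteration 3/4 --
  FD 17: (44,0) -> (61,0) [heading=0, draw]
  LT 90: heading 0 -> 90
  LT 270: heading 90 -> 0
  FD 5: (61,0) -> (66,0) [heading=0, draw]
  -- iteration 4/4 --
  FD 17: (66,0) -> (83,0) [heading=0, draw]
  LT 90: heading 0 -> 90
  LT 270: heading 90 -> 0
  FD 5: (83,0) -> (88,0) [heading=0, draw]
]
Final: pos=(88,0), heading=0, 8 segment(s) drawn
Waypoints (9 total):
(0, 0)
(17, 0)
(22, 0)
(39, 0)
(44, 0)
(61, 0)
(66, 0)
(83, 0)
(88, 0)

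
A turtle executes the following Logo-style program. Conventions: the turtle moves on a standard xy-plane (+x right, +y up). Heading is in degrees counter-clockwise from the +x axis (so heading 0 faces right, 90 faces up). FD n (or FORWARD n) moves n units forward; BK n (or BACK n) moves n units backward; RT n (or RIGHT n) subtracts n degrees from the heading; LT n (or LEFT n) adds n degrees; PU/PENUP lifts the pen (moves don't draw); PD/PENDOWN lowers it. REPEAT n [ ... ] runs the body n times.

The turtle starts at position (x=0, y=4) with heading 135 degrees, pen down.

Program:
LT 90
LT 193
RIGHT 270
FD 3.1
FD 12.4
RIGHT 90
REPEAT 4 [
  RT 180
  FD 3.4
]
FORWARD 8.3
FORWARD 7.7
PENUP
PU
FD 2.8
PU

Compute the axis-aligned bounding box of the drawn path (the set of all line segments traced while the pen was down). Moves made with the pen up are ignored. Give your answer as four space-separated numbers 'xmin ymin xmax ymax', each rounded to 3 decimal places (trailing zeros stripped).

Executing turtle program step by step:
Start: pos=(0,4), heading=135, pen down
LT 90: heading 135 -> 225
LT 193: heading 225 -> 58
RT 270: heading 58 -> 148
FD 3.1: (0,4) -> (-2.629,5.643) [heading=148, draw]
FD 12.4: (-2.629,5.643) -> (-13.145,12.214) [heading=148, draw]
RT 90: heading 148 -> 58
REPEAT 4 [
  -- iteration 1/4 --
  RT 180: heading 58 -> 238
  FD 3.4: (-13.145,12.214) -> (-14.946,9.33) [heading=238, draw]
  -- iteration 2/4 --
  RT 180: heading 238 -> 58
  FD 3.4: (-14.946,9.33) -> (-13.145,12.214) [heading=58, draw]
  -- iteration 3/4 --
  RT 180: heading 58 -> 238
  FD 3.4: (-13.145,12.214) -> (-14.946,9.33) [heading=238, draw]
  -- iteration 4/4 --
  RT 180: heading 238 -> 58
  FD 3.4: (-14.946,9.33) -> (-13.145,12.214) [heading=58, draw]
]
FD 8.3: (-13.145,12.214) -> (-8.746,19.253) [heading=58, draw]
FD 7.7: (-8.746,19.253) -> (-4.666,25.783) [heading=58, draw]
PU: pen up
PU: pen up
FD 2.8: (-4.666,25.783) -> (-3.182,28.157) [heading=58, move]
PU: pen up
Final: pos=(-3.182,28.157), heading=58, 8 segment(s) drawn

Segment endpoints: x in {-14.946, -14.946, -13.145, -8.746, -4.666, -2.629, 0}, y in {4, 5.643, 9.33, 9.33, 12.214, 12.214, 19.253, 25.783}
xmin=-14.946, ymin=4, xmax=0, ymax=25.783

Answer: -14.946 4 0 25.783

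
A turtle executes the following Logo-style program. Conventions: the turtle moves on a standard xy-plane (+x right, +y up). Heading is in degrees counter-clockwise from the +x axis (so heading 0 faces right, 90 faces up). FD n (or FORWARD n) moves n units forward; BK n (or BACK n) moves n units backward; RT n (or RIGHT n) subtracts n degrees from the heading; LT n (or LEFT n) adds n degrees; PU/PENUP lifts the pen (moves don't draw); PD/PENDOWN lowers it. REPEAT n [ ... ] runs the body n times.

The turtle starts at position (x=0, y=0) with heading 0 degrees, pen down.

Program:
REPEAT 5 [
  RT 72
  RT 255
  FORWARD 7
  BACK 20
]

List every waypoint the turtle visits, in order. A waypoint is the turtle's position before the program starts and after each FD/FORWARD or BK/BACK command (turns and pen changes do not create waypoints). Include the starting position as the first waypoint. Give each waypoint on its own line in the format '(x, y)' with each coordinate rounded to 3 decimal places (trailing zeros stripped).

Answer: (0, 0)
(5.871, 3.812)
(-10.903, -7.08)
(-8.056, -0.685)
(-16.19, -18.956)
(-17.285, -12.043)
(-14.157, -31.796)
(-18.841, -26.594)
(-5.458, -41.457)
(-12.219, -39.645)
(7.099, -44.822)

Derivation:
Executing turtle program step by step:
Start: pos=(0,0), heading=0, pen down
REPEAT 5 [
  -- iteration 1/5 --
  RT 72: heading 0 -> 288
  RT 255: heading 288 -> 33
  FD 7: (0,0) -> (5.871,3.812) [heading=33, draw]
  BK 20: (5.871,3.812) -> (-10.903,-7.08) [heading=33, draw]
  -- iteration 2/5 --
  RT 72: heading 33 -> 321
  RT 255: heading 321 -> 66
  FD 7: (-10.903,-7.08) -> (-8.056,-0.685) [heading=66, draw]
  BK 20: (-8.056,-0.685) -> (-16.19,-18.956) [heading=66, draw]
  -- iteration 3/5 --
  RT 72: heading 66 -> 354
  RT 255: heading 354 -> 99
  FD 7: (-16.19,-18.956) -> (-17.285,-12.043) [heading=99, draw]
  BK 20: (-17.285,-12.043) -> (-14.157,-31.796) [heading=99, draw]
  -- iteration 4/5 --
  RT 72: heading 99 -> 27
  RT 255: heading 27 -> 132
  FD 7: (-14.157,-31.796) -> (-18.841,-26.594) [heading=132, draw]
  BK 20: (-18.841,-26.594) -> (-5.458,-41.457) [heading=132, draw]
  -- iteration 5/5 --
  RT 72: heading 132 -> 60
  RT 255: heading 60 -> 165
  FD 7: (-5.458,-41.457) -> (-12.219,-39.645) [heading=165, draw]
  BK 20: (-12.219,-39.645) -> (7.099,-44.822) [heading=165, draw]
]
Final: pos=(7.099,-44.822), heading=165, 10 segment(s) drawn
Waypoints (11 total):
(0, 0)
(5.871, 3.812)
(-10.903, -7.08)
(-8.056, -0.685)
(-16.19, -18.956)
(-17.285, -12.043)
(-14.157, -31.796)
(-18.841, -26.594)
(-5.458, -41.457)
(-12.219, -39.645)
(7.099, -44.822)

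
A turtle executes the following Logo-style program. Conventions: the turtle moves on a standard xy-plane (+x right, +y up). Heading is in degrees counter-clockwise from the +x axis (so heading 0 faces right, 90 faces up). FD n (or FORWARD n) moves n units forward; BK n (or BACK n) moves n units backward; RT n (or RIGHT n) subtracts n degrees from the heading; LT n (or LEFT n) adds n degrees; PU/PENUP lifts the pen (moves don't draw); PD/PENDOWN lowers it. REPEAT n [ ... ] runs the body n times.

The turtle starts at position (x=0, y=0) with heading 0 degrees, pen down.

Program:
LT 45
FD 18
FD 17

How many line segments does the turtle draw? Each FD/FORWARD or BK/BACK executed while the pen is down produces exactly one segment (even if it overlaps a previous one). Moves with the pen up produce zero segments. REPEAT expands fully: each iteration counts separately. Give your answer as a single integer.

Executing turtle program step by step:
Start: pos=(0,0), heading=0, pen down
LT 45: heading 0 -> 45
FD 18: (0,0) -> (12.728,12.728) [heading=45, draw]
FD 17: (12.728,12.728) -> (24.749,24.749) [heading=45, draw]
Final: pos=(24.749,24.749), heading=45, 2 segment(s) drawn
Segments drawn: 2

Answer: 2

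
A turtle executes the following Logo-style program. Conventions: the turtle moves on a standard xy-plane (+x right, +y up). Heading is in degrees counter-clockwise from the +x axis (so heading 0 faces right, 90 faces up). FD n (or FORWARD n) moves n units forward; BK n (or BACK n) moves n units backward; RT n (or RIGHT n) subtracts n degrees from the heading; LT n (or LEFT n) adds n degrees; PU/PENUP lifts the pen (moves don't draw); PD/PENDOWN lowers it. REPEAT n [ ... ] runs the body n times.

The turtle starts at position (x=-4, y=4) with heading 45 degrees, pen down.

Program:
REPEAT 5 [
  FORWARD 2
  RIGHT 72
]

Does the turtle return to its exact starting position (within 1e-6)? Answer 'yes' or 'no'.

Executing turtle program step by step:
Start: pos=(-4,4), heading=45, pen down
REPEAT 5 [
  -- iteration 1/5 --
  FD 2: (-4,4) -> (-2.586,5.414) [heading=45, draw]
  RT 72: heading 45 -> 333
  -- iteration 2/5 --
  FD 2: (-2.586,5.414) -> (-0.804,4.506) [heading=333, draw]
  RT 72: heading 333 -> 261
  -- iteration 3/5 --
  FD 2: (-0.804,4.506) -> (-1.117,2.531) [heading=261, draw]
  RT 72: heading 261 -> 189
  -- iteration 4/5 --
  FD 2: (-1.117,2.531) -> (-3.092,2.218) [heading=189, draw]
  RT 72: heading 189 -> 117
  -- iteration 5/5 --
  FD 2: (-3.092,2.218) -> (-4,4) [heading=117, draw]
  RT 72: heading 117 -> 45
]
Final: pos=(-4,4), heading=45, 5 segment(s) drawn

Start position: (-4, 4)
Final position: (-4, 4)
Distance = 0; < 1e-6 -> CLOSED

Answer: yes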